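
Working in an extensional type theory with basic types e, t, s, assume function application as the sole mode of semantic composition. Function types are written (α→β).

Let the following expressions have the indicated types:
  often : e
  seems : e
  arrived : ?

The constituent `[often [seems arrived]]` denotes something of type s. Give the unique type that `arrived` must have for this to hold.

(e→(e→s))

For [often [seems arrived]] to have type s with often of type e, [seems arrived] must be the function: [seems arrived] : (e→s).
For [seems arrived] to have type (e→s) with seems of type e, arrived must be the function: arrived : (e→(e→s)).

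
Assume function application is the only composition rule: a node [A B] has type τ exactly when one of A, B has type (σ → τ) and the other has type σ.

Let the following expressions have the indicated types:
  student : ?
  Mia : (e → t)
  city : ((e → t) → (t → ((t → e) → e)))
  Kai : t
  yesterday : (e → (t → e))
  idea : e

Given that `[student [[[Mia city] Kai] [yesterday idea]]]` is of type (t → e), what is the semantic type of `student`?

[student [[[Mia city] Kai] [yesterday idea]]] is required to be (t → e). [[[Mia city] Kai] [yesterday idea]] : e cannot yield (t → e) as functor, so student : (e → (t → e)).

(e → (t → e))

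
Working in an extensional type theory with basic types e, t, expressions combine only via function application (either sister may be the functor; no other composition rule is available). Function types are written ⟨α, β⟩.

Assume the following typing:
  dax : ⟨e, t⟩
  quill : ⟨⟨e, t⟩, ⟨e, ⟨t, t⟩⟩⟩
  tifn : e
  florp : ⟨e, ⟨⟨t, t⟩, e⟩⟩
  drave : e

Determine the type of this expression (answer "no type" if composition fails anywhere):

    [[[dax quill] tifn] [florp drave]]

[dax quill]: quill is ⟨⟨e, t⟩, ⟨e, ⟨t, t⟩⟩⟩, dax is ⟨e, t⟩; result ⟨e, ⟨t, t⟩⟩.
[[dax quill] tifn]: [dax quill] is ⟨e, ⟨t, t⟩⟩, tifn is e; result ⟨t, t⟩.
[florp drave]: florp is ⟨e, ⟨⟨t, t⟩, e⟩⟩, drave is e; result ⟨⟨t, t⟩, e⟩.
[[[dax quill] tifn] [florp drave]]: [florp drave] is ⟨⟨t, t⟩, e⟩, [[dax quill] tifn] is ⟨t, t⟩; result e.

e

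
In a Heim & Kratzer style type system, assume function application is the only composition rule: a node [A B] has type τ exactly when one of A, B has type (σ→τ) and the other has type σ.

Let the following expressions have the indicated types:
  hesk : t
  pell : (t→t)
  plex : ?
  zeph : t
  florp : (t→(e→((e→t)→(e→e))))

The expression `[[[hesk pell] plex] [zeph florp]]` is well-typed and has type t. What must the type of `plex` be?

(t→((e→((e→t)→(e→e)))→t))

[[[hesk pell] plex] [zeph florp]] is required to be t. [zeph florp] : (e→((e→t)→(e→e))) cannot yield t as functor, so [[hesk pell] plex] : ((e→((e→t)→(e→e)))→t).
[[hesk pell] plex] is required to be ((e→((e→t)→(e→e)))→t). [hesk pell] : t cannot yield ((e→((e→t)→(e→e)))→t) as functor, so plex : (t→((e→((e→t)→(e→e)))→t)).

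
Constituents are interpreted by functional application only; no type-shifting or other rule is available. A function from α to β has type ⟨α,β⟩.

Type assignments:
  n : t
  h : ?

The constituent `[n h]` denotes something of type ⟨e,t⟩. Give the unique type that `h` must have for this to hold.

For [n h] to have type ⟨e,t⟩ with n of type t, h must be the function: h : ⟨t,⟨e,t⟩⟩.

⟨t,⟨e,t⟩⟩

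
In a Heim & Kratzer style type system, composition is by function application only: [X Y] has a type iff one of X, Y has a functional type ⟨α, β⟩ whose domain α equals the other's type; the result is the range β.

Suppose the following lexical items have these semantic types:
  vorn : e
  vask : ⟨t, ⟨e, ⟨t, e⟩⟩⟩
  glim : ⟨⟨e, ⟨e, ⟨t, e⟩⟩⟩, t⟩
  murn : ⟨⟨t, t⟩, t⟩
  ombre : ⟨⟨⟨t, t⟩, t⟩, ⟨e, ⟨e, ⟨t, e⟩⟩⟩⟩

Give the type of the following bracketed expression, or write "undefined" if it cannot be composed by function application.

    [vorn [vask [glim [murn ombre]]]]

⟨t, e⟩

At [murn ombre], ombre : ⟨⟨⟨t, t⟩, t⟩, ⟨e, ⟨e, ⟨t, e⟩⟩⟩⟩ takes murn : ⟨⟨t, t⟩, t⟩, giving ⟨e, ⟨e, ⟨t, e⟩⟩⟩.
At [glim [murn ombre]], glim : ⟨⟨e, ⟨e, ⟨t, e⟩⟩⟩, t⟩ takes [murn ombre] : ⟨e, ⟨e, ⟨t, e⟩⟩⟩, giving t.
At [vask [glim [murn ombre]]], vask : ⟨t, ⟨e, ⟨t, e⟩⟩⟩ takes [glim [murn ombre]] : t, giving ⟨e, ⟨t, e⟩⟩.
At [vorn [vask [glim [murn ombre]]]], [vask [glim [murn ombre]]] : ⟨e, ⟨t, e⟩⟩ takes vorn : e, giving ⟨t, e⟩.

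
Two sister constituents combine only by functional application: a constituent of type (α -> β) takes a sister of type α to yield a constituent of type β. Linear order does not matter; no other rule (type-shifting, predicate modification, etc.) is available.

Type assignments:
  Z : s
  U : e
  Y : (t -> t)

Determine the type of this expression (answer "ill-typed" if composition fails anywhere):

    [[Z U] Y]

[Z U]: s and e cannot combine by function application — type clash.

ill-typed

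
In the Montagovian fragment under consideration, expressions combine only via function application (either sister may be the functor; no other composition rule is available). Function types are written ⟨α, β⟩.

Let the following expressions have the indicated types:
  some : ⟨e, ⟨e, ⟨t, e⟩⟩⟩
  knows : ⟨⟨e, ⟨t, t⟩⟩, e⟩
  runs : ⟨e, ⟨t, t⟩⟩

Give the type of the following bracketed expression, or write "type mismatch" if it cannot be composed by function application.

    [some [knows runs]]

[knows runs] — knows of type ⟨⟨e, ⟨t, t⟩⟩, e⟩ combines with runs of type ⟨e, ⟨t, t⟩⟩: type e.
[some [knows runs]] — some of type ⟨e, ⟨e, ⟨t, e⟩⟩⟩ combines with [knows runs] of type e: type ⟨e, ⟨t, e⟩⟩.

⟨e, ⟨t, e⟩⟩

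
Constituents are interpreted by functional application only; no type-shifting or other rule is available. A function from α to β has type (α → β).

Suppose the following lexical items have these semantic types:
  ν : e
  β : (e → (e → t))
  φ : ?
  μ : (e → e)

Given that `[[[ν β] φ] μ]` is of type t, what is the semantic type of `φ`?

((e → t) → ((e → e) → t))

[[[ν β] φ] μ] is required to be t. μ : (e → e) cannot yield t as functor, so [[ν β] φ] : ((e → e) → t).
[[ν β] φ] is required to be ((e → e) → t). [ν β] : (e → t) cannot yield ((e → e) → t) as functor, so φ : ((e → t) → ((e → e) → t)).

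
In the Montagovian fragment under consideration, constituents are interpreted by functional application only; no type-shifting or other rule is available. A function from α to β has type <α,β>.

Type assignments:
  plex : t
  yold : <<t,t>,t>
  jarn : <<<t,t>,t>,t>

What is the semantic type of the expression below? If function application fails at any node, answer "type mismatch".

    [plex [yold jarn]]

type mismatch

[yold jarn]: jarn is <<<t,t>,t>,t>, yold is <<t,t>,t>; result t.
[plex [yold jarn]]: t with t — neither is a function whose domain matches the other; composition fails here.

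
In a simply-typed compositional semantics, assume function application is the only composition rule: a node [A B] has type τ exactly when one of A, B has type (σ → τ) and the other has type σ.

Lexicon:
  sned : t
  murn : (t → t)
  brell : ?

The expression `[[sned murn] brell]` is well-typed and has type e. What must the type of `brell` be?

For [[sned murn] brell] to have type e with [sned murn] of type t, brell must be the function: brell : (t → e).

(t → e)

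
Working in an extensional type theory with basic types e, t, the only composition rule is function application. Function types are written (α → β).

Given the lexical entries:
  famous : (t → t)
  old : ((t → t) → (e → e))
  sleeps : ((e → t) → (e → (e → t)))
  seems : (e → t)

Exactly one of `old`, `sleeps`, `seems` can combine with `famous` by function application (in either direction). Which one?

old — combines: old : ((t → t) → (e → e)) takes famous : (t → t) as argument, giving (e → e).
sleeps : ((e → t) → (e → (e → t))) — no; famous wants t, and sleeps wants (e → t).
seems : (e → t) — no; famous wants t, and seems wants e.

old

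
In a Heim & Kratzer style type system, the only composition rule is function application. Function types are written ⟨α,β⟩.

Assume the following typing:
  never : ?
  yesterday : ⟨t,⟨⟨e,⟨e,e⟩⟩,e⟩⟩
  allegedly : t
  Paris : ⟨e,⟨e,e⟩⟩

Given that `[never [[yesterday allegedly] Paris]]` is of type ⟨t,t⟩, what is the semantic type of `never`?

⟨e,⟨t,t⟩⟩

[never [[yesterday allegedly] Paris]] must have type ⟨t,t⟩. The sister [[yesterday allegedly] Paris] has type e; that is not a function onto ⟨t,t⟩, so never must be the functor, of type ⟨e,⟨t,t⟩⟩.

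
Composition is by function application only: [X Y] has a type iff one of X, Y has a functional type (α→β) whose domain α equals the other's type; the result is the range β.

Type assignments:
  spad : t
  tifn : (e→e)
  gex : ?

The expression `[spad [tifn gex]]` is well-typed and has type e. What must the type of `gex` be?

At [spad [tifn gex]] (required: e): spad is t, which is not a function with range e; hence [tifn gex] is the functor — type (t→e).
At [tifn gex] (required: (t→e)): tifn is (e→e), which is not a function with range (t→e); hence gex is the functor — type ((e→e)→(t→e)).

((e→e)→(t→e))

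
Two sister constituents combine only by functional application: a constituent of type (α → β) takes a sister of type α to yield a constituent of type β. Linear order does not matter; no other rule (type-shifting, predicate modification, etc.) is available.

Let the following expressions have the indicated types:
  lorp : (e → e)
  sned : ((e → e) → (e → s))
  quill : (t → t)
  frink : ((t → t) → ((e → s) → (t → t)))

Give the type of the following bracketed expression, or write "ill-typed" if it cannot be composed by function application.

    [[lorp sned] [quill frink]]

At [lorp sned], sned : ((e → e) → (e → s)) takes lorp : (e → e), giving (e → s).
At [quill frink], frink : ((t → t) → ((e → s) → (t → t))) takes quill : (t → t), giving ((e → s) → (t → t)).
At [[lorp sned] [quill frink]], [quill frink] : ((e → s) → (t → t)) takes [lorp sned] : (e → s), giving (t → t).

(t → t)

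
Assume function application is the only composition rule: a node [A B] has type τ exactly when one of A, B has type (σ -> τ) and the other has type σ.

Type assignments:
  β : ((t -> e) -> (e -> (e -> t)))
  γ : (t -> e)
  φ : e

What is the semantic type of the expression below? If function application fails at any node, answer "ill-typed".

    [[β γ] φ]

At [β γ], β : ((t -> e) -> (e -> (e -> t))) takes γ : (t -> e), giving (e -> (e -> t)).
At [[β γ] φ], [β γ] : (e -> (e -> t)) takes φ : e, giving (e -> t).

(e -> t)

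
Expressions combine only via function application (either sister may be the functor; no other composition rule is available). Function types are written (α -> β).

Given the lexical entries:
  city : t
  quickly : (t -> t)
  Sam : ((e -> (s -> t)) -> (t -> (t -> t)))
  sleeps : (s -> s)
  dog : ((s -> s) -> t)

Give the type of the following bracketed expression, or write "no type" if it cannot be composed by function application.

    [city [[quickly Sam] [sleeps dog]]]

[quickly Sam]: (t -> t) with ((e -> (s -> t)) -> (t -> (t -> t))) — neither is a function whose domain matches the other; composition fails here.

no type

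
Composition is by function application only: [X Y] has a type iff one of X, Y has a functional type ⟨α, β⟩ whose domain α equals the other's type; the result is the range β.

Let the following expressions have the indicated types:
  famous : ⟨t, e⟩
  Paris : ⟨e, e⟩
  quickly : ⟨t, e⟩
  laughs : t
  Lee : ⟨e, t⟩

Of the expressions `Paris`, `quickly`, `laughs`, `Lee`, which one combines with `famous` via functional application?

laughs

Paris : ⟨e, e⟩ — does not combine with famous.
quickly : ⟨t, e⟩ — does not combine with famous.
laughs — combines: famous : ⟨t, e⟩ takes laughs : t as argument, giving e.
Lee : ⟨e, t⟩ — does not combine with famous.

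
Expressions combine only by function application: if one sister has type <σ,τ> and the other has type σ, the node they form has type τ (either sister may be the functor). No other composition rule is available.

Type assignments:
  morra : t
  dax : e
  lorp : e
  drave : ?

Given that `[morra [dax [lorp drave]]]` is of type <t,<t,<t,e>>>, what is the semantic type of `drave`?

<e,<e,<t,<t,<t,<t,e>>>>>>

At [morra [dax [lorp drave]]] (required: <t,<t,<t,e>>>): morra is t, which is not a function with range <t,<t,<t,e>>>; hence [dax [lorp drave]] is the functor — type <t,<t,<t,<t,e>>>>.
At [dax [lorp drave]] (required: <t,<t,<t,<t,e>>>>): dax is e, which is not a function with range <t,<t,<t,<t,e>>>>; hence [lorp drave] is the functor — type <e,<t,<t,<t,<t,e>>>>>.
At [lorp drave] (required: <e,<t,<t,<t,<t,e>>>>>): lorp is e, which is not a function with range <e,<t,<t,<t,<t,e>>>>>; hence drave is the functor — type <e,<e,<t,<t,<t,<t,e>>>>>>.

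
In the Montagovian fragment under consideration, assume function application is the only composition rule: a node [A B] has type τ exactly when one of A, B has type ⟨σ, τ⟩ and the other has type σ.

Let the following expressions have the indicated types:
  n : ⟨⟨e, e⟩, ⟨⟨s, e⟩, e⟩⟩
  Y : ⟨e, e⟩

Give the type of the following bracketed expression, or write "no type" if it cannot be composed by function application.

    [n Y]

[n Y]: functor n : ⟨⟨e, e⟩, ⟨⟨s, e⟩, e⟩⟩, argument Y : ⟨e, e⟩; result ⟨⟨s, e⟩, e⟩.

⟨⟨s, e⟩, e⟩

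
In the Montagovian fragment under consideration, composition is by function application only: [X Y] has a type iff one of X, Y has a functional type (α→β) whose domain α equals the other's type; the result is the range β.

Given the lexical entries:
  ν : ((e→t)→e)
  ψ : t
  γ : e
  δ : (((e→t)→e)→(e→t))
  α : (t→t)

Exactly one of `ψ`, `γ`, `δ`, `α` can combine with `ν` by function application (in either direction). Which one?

ψ : t — neither side's domain matches the other.
γ : e — neither side's domain matches the other.
δ — combines: δ : (((e→t)→e)→(e→t)) takes ν : ((e→t)→e) as argument, giving (e→t).
α : (t→t) — neither side's domain matches the other.

δ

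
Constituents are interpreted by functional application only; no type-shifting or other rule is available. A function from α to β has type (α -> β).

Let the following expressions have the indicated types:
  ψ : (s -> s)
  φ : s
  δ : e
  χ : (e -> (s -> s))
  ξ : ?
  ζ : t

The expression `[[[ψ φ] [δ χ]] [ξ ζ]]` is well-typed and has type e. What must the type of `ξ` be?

(t -> (s -> e))

At [[[ψ φ] [δ χ]] [ξ ζ]] (required: e): [[ψ φ] [δ χ]] is s, which is not a function with range e; hence [ξ ζ] is the functor — type (s -> e).
At [ξ ζ] (required: (s -> e)): ζ is t, which is not a function with range (s -> e); hence ξ is the functor — type (t -> (s -> e)).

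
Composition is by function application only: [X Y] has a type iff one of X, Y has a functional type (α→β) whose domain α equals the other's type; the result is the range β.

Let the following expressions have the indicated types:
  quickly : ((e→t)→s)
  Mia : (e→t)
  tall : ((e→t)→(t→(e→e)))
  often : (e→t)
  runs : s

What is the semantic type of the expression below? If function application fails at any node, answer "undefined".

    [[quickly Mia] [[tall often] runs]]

undefined

[quickly Mia] — quickly of type ((e→t)→s) combines with Mia of type (e→t): type s.
[tall often] — tall of type ((e→t)→(t→(e→e))) combines with often of type (e→t): type (t→(e→e)).
[[tall often] runs]: (t→(e→e)) and s cannot combine by function application — type clash.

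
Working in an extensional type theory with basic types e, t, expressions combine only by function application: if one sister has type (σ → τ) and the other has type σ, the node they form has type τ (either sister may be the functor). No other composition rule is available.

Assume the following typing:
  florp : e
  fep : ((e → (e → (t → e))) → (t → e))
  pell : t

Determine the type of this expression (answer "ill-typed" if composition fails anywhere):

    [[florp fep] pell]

ill-typed

[florp fep]: e with ((e → (e → (t → e))) → (t → e)) — neither is a function whose domain matches the other; composition fails here.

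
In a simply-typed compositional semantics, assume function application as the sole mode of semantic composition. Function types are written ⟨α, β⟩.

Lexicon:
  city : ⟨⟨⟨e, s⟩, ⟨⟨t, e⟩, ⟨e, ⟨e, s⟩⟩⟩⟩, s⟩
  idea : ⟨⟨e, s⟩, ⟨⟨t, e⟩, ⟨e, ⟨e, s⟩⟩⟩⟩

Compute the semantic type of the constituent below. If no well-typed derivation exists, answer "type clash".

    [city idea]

s

[city idea]: ⟨⟨⟨e, s⟩, ⟨⟨t, e⟩, ⟨e, ⟨e, s⟩⟩⟩⟩, s⟩ applied to ⟨⟨e, s⟩, ⟨⟨t, e⟩, ⟨e, ⟨e, s⟩⟩⟩⟩ yields s.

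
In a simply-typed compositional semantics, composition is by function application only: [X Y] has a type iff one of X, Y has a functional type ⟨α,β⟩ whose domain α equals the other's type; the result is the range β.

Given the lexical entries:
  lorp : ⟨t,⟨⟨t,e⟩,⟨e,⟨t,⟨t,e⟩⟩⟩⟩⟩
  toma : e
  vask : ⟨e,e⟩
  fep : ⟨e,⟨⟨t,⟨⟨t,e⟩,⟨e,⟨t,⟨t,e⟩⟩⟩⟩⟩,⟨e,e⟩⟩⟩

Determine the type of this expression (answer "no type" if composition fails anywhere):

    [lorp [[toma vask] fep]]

At [toma vask], vask : ⟨e,e⟩ takes toma : e, giving e.
At [[toma vask] fep], fep : ⟨e,⟨⟨t,⟨⟨t,e⟩,⟨e,⟨t,⟨t,e⟩⟩⟩⟩⟩,⟨e,e⟩⟩⟩ takes [toma vask] : e, giving ⟨⟨t,⟨⟨t,e⟩,⟨e,⟨t,⟨t,e⟩⟩⟩⟩⟩,⟨e,e⟩⟩.
At [lorp [[toma vask] fep]], [[toma vask] fep] : ⟨⟨t,⟨⟨t,e⟩,⟨e,⟨t,⟨t,e⟩⟩⟩⟩⟩,⟨e,e⟩⟩ takes lorp : ⟨t,⟨⟨t,e⟩,⟨e,⟨t,⟨t,e⟩⟩⟩⟩⟩, giving ⟨e,e⟩.

⟨e,e⟩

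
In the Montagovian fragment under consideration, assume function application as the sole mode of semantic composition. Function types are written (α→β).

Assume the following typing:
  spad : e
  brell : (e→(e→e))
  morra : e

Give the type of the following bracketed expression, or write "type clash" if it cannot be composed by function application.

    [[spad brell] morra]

[spad brell] — brell of type (e→(e→e)) combines with spad of type e: type (e→e).
[[spad brell] morra] — [spad brell] of type (e→e) combines with morra of type e: type e.

e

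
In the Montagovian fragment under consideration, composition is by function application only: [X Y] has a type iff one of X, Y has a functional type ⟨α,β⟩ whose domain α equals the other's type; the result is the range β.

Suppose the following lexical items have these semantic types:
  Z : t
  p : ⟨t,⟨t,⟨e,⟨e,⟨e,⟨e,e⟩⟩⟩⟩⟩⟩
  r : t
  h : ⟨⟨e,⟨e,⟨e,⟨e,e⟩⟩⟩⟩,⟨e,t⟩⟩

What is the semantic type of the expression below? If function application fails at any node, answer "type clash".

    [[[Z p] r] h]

[Z p] — p of type ⟨t,⟨t,⟨e,⟨e,⟨e,⟨e,e⟩⟩⟩⟩⟩⟩ combines with Z of type t: type ⟨t,⟨e,⟨e,⟨e,⟨e,e⟩⟩⟩⟩⟩.
[[Z p] r] — [Z p] of type ⟨t,⟨e,⟨e,⟨e,⟨e,e⟩⟩⟩⟩⟩ combines with r of type t: type ⟨e,⟨e,⟨e,⟨e,e⟩⟩⟩⟩.
[[[Z p] r] h] — h of type ⟨⟨e,⟨e,⟨e,⟨e,e⟩⟩⟩⟩,⟨e,t⟩⟩ combines with [[Z p] r] of type ⟨e,⟨e,⟨e,⟨e,e⟩⟩⟩⟩: type ⟨e,t⟩.

⟨e,t⟩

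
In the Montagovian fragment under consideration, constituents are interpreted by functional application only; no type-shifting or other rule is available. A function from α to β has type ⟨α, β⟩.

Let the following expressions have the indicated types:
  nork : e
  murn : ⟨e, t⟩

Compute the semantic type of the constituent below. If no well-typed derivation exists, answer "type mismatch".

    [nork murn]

t

[nork murn]: murn is ⟨e, t⟩, nork is e; result t.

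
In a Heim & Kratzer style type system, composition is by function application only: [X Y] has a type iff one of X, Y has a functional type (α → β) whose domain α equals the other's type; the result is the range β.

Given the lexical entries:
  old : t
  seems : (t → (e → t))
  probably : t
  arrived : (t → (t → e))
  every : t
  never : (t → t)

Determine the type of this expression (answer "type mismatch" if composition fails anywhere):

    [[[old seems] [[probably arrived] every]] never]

t

At [old seems], seems : (t → (e → t)) takes old : t, giving (e → t).
At [probably arrived], arrived : (t → (t → e)) takes probably : t, giving (t → e).
At [[probably arrived] every], [probably arrived] : (t → e) takes every : t, giving e.
At [[old seems] [[probably arrived] every]], [old seems] : (e → t) takes [[probably arrived] every] : e, giving t.
At [[[old seems] [[probably arrived] every]] never], never : (t → t) takes [[old seems] [[probably arrived] every]] : t, giving t.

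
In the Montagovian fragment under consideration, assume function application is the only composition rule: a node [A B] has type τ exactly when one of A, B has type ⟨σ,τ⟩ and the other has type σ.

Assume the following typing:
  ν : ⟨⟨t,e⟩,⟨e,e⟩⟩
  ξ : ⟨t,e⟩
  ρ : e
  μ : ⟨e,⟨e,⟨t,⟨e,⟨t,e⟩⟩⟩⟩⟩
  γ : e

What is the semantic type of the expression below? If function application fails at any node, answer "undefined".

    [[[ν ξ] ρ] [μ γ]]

⟨t,⟨e,⟨t,e⟩⟩⟩

[ν ξ]: ν is ⟨⟨t,e⟩,⟨e,e⟩⟩, ξ is ⟨t,e⟩; result ⟨e,e⟩.
[[ν ξ] ρ]: [ν ξ] is ⟨e,e⟩, ρ is e; result e.
[μ γ]: μ is ⟨e,⟨e,⟨t,⟨e,⟨t,e⟩⟩⟩⟩⟩, γ is e; result ⟨e,⟨t,⟨e,⟨t,e⟩⟩⟩⟩.
[[[ν ξ] ρ] [μ γ]]: [μ γ] is ⟨e,⟨t,⟨e,⟨t,e⟩⟩⟩⟩, [[ν ξ] ρ] is e; result ⟨t,⟨e,⟨t,e⟩⟩⟩.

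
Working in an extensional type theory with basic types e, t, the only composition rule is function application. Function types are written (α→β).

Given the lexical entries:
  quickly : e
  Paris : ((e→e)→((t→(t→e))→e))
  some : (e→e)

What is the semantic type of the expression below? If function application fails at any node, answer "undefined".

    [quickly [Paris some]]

[Paris some]: ((e→e)→((t→(t→e))→e)) applied to (e→e) yields ((t→(t→e))→e).
[quickly [Paris some]]: e and ((t→(t→e))→e) cannot combine by function application — type clash.

undefined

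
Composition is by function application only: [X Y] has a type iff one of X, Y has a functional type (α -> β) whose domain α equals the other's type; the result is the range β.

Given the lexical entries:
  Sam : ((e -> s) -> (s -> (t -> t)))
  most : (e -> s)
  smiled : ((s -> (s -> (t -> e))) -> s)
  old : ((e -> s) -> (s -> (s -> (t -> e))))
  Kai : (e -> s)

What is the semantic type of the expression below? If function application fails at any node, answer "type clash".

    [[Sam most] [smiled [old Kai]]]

[Sam most]: Sam is ((e -> s) -> (s -> (t -> t))), most is (e -> s); result (s -> (t -> t)).
[old Kai]: old is ((e -> s) -> (s -> (s -> (t -> e)))), Kai is (e -> s); result (s -> (s -> (t -> e))).
[smiled [old Kai]]: smiled is ((s -> (s -> (t -> e))) -> s), [old Kai] is (s -> (s -> (t -> e))); result s.
[[Sam most] [smiled [old Kai]]]: [Sam most] is (s -> (t -> t)), [smiled [old Kai]] is s; result (t -> t).

(t -> t)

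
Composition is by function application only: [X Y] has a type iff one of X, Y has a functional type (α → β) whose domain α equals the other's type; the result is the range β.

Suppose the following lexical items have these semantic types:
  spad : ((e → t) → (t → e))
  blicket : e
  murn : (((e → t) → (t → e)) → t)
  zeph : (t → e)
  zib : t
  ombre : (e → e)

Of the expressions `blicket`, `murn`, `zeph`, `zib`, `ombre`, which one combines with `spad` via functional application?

blicket : e — does not combine with spad.
murn — combines: murn : (((e → t) → (t → e)) → t) takes spad : ((e → t) → (t → e)) as argument, giving t.
zeph : (t → e) — does not combine with spad.
zib : t — does not combine with spad.
ombre : (e → e) — does not combine with spad.

murn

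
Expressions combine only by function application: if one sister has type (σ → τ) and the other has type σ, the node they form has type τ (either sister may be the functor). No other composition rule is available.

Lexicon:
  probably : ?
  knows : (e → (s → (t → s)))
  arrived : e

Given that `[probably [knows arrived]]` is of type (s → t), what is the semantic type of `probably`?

[probably [knows arrived]] is required to be (s → t). [knows arrived] : (s → (t → s)) cannot yield (s → t) as functor, so probably : ((s → (t → s)) → (s → t)).

((s → (t → s)) → (s → t))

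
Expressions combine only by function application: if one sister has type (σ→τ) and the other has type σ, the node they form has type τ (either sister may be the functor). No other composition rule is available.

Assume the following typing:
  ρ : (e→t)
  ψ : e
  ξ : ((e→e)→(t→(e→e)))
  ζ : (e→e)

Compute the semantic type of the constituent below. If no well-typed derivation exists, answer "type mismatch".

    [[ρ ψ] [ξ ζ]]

[ρ ψ] — ρ of type (e→t) combines with ψ of type e: type t.
[ξ ζ] — ξ of type ((e→e)→(t→(e→e))) combines with ζ of type (e→e): type (t→(e→e)).
[[ρ ψ] [ξ ζ]] — [ξ ζ] of type (t→(e→e)) combines with [ρ ψ] of type t: type (e→e).

(e→e)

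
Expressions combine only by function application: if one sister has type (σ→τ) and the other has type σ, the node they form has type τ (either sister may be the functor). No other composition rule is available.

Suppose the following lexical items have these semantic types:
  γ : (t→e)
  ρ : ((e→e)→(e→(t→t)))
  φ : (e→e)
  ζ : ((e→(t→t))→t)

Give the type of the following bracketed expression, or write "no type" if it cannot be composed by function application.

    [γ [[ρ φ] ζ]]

[ρ φ] — ρ of type ((e→e)→(e→(t→t))) combines with φ of type (e→e): type (e→(t→t)).
[[ρ φ] ζ] — ζ of type ((e→(t→t))→t) combines with [ρ φ] of type (e→(t→t)): type t.
[γ [[ρ φ] ζ]] — γ of type (t→e) combines with [[ρ φ] ζ] of type t: type e.

e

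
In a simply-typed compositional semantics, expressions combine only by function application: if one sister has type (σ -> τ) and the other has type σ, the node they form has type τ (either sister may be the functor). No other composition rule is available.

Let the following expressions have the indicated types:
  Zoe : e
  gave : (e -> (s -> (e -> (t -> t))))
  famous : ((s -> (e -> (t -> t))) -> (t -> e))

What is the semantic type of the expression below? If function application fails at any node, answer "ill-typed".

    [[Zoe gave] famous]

(t -> e)

[Zoe gave]: (e -> (s -> (e -> (t -> t)))) applied to e yields (s -> (e -> (t -> t))).
[[Zoe gave] famous]: ((s -> (e -> (t -> t))) -> (t -> e)) applied to (s -> (e -> (t -> t))) yields (t -> e).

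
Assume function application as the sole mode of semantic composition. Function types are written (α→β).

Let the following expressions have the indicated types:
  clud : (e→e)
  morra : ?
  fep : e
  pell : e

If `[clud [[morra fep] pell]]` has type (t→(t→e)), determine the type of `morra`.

(e→(e→((e→e)→(t→(t→e)))))

For [clud [[morra fep] pell]] to have type (t→(t→e)) with clud of type (e→e), [[morra fep] pell] must be the function: [[morra fep] pell] : ((e→e)→(t→(t→e))).
For [[morra fep] pell] to have type ((e→e)→(t→(t→e))) with pell of type e, [morra fep] must be the function: [morra fep] : (e→((e→e)→(t→(t→e)))).
For [morra fep] to have type (e→((e→e)→(t→(t→e)))) with fep of type e, morra must be the function: morra : (e→(e→((e→e)→(t→(t→e))))).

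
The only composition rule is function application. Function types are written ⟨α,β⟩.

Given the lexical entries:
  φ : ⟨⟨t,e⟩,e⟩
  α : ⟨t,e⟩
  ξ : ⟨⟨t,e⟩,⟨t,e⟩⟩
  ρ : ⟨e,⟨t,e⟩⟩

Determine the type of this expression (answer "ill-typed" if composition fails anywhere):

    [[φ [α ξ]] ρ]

[α ξ]: ⟨⟨t,e⟩,⟨t,e⟩⟩ applied to ⟨t,e⟩ yields ⟨t,e⟩.
[φ [α ξ]]: ⟨⟨t,e⟩,e⟩ applied to ⟨t,e⟩ yields e.
[[φ [α ξ]] ρ]: ⟨e,⟨t,e⟩⟩ applied to e yields ⟨t,e⟩.

⟨t,e⟩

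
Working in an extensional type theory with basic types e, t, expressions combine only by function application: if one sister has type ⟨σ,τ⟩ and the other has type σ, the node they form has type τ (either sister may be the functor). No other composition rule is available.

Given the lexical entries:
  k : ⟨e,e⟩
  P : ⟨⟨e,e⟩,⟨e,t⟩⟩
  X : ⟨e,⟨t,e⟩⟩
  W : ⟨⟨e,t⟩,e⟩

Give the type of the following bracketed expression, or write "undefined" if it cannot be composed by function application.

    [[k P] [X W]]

undefined

[k P]: functor P : ⟨⟨e,e⟩,⟨e,t⟩⟩, argument k : ⟨e,e⟩; result ⟨e,t⟩.
At [X W]: neither ⟨e,⟨t,e⟩⟩ nor ⟨⟨e,t⟩,e⟩ can take the other as argument; the node is ill-typed.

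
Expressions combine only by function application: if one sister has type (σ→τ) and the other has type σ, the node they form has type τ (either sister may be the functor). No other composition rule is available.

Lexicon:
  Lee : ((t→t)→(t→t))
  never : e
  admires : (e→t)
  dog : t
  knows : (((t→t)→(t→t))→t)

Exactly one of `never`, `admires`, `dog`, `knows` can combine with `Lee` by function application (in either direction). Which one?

never : e — no; Lee wants (t→t), and never wants nothing (atomic).
admires : (e→t) — no; Lee wants (t→t), and admires wants e.
dog : t — no; Lee wants (t→t), and dog wants nothing (atomic).
knows — combines: knows : (((t→t)→(t→t))→t) takes Lee : ((t→t)→(t→t)) as argument, giving t.

knows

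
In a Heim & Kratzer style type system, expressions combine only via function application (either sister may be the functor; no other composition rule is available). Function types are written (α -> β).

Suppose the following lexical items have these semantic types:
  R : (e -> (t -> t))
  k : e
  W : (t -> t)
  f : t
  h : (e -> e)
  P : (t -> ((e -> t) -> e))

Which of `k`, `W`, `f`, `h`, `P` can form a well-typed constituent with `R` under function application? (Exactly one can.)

k — combines: R : (e -> (t -> t)) takes k : e as argument, giving (t -> t).
W : (t -> t) — no; R wants e, and W wants t.
f : t — no; R wants e, and f wants nothing (atomic).
h : (e -> e) — no; R wants e, and h wants e.
P : (t -> ((e -> t) -> e)) — no; R wants e, and P wants t.

k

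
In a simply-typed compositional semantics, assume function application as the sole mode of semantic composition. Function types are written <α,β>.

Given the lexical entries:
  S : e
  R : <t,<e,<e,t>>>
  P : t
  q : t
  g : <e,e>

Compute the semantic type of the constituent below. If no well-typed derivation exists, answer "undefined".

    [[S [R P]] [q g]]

[R P]: functor R : <t,<e,<e,t>>>, argument P : t; result <e,<e,t>>.
[S [R P]]: functor [R P] : <e,<e,t>>, argument S : e; result <e,t>.
[q g]: t and <e,e> cannot combine by function application — type clash.

undefined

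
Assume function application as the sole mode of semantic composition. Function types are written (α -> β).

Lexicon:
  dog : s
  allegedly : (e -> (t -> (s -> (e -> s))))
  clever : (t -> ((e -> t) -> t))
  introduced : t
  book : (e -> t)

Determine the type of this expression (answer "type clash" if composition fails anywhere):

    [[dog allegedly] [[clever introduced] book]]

type clash

At [dog allegedly]: neither s nor (e -> (t -> (s -> (e -> s)))) can take the other as argument; the node is ill-typed.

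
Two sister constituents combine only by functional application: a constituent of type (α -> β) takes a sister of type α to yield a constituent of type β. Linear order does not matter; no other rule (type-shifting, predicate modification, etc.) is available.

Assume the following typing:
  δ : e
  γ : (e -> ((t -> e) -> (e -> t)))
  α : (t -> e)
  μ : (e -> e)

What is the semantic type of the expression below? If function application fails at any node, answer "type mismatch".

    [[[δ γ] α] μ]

type mismatch

[δ γ] — γ of type (e -> ((t -> e) -> (e -> t))) combines with δ of type e: type ((t -> e) -> (e -> t)).
[[δ γ] α] — [δ γ] of type ((t -> e) -> (e -> t)) combines with α of type (t -> e): type (e -> t).
[[[δ γ] α] μ]: (e -> t) and (e -> e) cannot combine by function application — type clash.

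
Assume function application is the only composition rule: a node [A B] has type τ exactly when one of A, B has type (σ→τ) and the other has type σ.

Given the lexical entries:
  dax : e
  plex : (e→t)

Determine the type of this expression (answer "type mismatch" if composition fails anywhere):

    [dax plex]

[dax plex]: (e→t) applied to e yields t.

t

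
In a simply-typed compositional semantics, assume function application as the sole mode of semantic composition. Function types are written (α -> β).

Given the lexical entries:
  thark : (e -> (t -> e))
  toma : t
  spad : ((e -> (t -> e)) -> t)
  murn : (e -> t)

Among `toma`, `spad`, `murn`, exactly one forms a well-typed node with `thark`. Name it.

toma : t — does not combine with thark.
spad — combines: spad : ((e -> (t -> e)) -> t) takes thark : (e -> (t -> e)) as argument, giving t.
murn : (e -> t) — does not combine with thark.

spad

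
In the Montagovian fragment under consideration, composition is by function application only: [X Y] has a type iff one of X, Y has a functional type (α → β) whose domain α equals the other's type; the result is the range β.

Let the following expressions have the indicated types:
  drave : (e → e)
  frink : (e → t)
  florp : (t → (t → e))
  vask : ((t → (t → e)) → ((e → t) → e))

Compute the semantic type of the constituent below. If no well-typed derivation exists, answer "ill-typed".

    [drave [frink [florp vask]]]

At [florp vask], vask : ((t → (t → e)) → ((e → t) → e)) takes florp : (t → (t → e)), giving ((e → t) → e).
At [frink [florp vask]], [florp vask] : ((e → t) → e) takes frink : (e → t), giving e.
At [drave [frink [florp vask]]], drave : (e → e) takes [frink [florp vask]] : e, giving e.

e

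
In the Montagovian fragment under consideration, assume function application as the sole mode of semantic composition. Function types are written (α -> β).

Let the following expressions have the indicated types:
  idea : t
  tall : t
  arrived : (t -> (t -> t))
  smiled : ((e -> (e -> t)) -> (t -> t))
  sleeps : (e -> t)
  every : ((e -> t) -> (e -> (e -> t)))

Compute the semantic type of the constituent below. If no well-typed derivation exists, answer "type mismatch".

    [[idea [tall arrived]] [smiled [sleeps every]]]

t

[tall arrived]: arrived is (t -> (t -> t)), tall is t; result (t -> t).
[idea [tall arrived]]: [tall arrived] is (t -> t), idea is t; result t.
[sleeps every]: every is ((e -> t) -> (e -> (e -> t))), sleeps is (e -> t); result (e -> (e -> t)).
[smiled [sleeps every]]: smiled is ((e -> (e -> t)) -> (t -> t)), [sleeps every] is (e -> (e -> t)); result (t -> t).
[[idea [tall arrived]] [smiled [sleeps every]]]: [smiled [sleeps every]] is (t -> t), [idea [tall arrived]] is t; result t.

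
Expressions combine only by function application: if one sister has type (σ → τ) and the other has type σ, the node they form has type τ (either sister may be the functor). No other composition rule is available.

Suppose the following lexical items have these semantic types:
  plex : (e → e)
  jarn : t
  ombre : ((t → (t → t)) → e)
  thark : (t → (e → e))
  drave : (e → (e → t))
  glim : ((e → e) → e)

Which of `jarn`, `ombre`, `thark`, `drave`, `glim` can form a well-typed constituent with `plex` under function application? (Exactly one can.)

jarn : t — does not combine with plex.
ombre : ((t → (t → t)) → e) — does not combine with plex.
thark : (t → (e → e)) — does not combine with plex.
drave : (e → (e → t)) — does not combine with plex.
glim — combines: glim : ((e → e) → e) takes plex : (e → e) as argument, giving e.

glim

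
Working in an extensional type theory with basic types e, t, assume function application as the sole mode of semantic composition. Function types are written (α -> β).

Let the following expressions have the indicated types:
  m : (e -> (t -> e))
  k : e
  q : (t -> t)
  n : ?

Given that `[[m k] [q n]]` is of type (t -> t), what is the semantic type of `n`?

[[m k] [q n]] must have type (t -> t). The sister [m k] has type (t -> e); that is not a function onto (t -> t), so [q n] must be the functor, of type ((t -> e) -> (t -> t)).
[q n] must have type ((t -> e) -> (t -> t)). The sister q has type (t -> t); that is not a function onto ((t -> e) -> (t -> t)), so n must be the functor, of type ((t -> t) -> ((t -> e) -> (t -> t))).

((t -> t) -> ((t -> e) -> (t -> t)))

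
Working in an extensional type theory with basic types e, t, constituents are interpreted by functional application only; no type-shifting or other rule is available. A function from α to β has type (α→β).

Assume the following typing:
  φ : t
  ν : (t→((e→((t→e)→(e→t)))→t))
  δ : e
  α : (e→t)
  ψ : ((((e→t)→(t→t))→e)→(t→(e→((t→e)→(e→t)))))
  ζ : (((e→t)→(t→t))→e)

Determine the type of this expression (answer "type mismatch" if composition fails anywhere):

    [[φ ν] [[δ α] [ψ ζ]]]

t

At [φ ν], ν : (t→((e→((t→e)→(e→t)))→t)) takes φ : t, giving ((e→((t→e)→(e→t)))→t).
At [δ α], α : (e→t) takes δ : e, giving t.
At [ψ ζ], ψ : ((((e→t)→(t→t))→e)→(t→(e→((t→e)→(e→t))))) takes ζ : (((e→t)→(t→t))→e), giving (t→(e→((t→e)→(e→t)))).
At [[δ α] [ψ ζ]], [ψ ζ] : (t→(e→((t→e)→(e→t)))) takes [δ α] : t, giving (e→((t→e)→(e→t))).
At [[φ ν] [[δ α] [ψ ζ]]], [φ ν] : ((e→((t→e)→(e→t)))→t) takes [[δ α] [ψ ζ]] : (e→((t→e)→(e→t))), giving t.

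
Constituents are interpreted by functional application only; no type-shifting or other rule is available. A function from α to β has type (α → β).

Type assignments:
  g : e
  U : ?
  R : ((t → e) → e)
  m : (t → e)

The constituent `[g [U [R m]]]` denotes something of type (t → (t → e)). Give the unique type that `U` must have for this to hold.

[g [U [R m]]] must have type (t → (t → e)). The sister g has type e; that is not a function onto (t → (t → e)), so [U [R m]] must be the functor, of type (e → (t → (t → e))).
[U [R m]] must have type (e → (t → (t → e))). The sister [R m] has type e; that is not a function onto (e → (t → (t → e))), so U must be the functor, of type (e → (e → (t → (t → e)))).

(e → (e → (t → (t → e))))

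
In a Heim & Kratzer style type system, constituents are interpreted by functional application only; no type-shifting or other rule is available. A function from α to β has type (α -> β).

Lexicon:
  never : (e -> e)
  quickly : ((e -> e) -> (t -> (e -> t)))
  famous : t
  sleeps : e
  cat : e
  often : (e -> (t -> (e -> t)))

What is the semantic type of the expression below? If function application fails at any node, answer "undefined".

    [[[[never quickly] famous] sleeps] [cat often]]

[never quickly]: functor quickly : ((e -> e) -> (t -> (e -> t))), argument never : (e -> e); result (t -> (e -> t)).
[[never quickly] famous]: functor [never quickly] : (t -> (e -> t)), argument famous : t; result (e -> t).
[[[never quickly] famous] sleeps]: functor [[never quickly] famous] : (e -> t), argument sleeps : e; result t.
[cat often]: functor often : (e -> (t -> (e -> t))), argument cat : e; result (t -> (e -> t)).
[[[[never quickly] famous] sleeps] [cat often]]: functor [cat often] : (t -> (e -> t)), argument [[[never quickly] famous] sleeps] : t; result (e -> t).

(e -> t)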